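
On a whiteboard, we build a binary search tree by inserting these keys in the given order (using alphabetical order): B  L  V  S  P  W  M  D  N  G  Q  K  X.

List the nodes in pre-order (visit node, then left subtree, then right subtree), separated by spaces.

B L D G K V S P M N Q W X

Resulting structure (node: left, right):
  B: L=–, R=L
  L: L=D, R=V
  V: L=S, R=W
  S: L=P, R=–
  P: L=M, R=Q
  W: L=–, R=X
  M: L=–, R=N
  D: L=–, R=G
  N: L=–, R=–
  G: L=–, R=K
  Q: L=–, R=–
  K: L=–, R=–
  X: L=–, R=–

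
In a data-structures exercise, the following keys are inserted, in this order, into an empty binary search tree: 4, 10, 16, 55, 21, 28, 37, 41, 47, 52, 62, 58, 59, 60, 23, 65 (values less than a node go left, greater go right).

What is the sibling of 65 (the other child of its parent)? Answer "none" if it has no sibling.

Insert 4: tree is empty, so 4 becomes the root.
Insert 10: 10 > 4 → go right. Place as right child of 4.
Insert 16: 16 > 4 → go right; 16 > 10 → go right. Place as right child of 10.
Insert 55: 55 > 4 → go right; 55 > 10 → go right; 55 > 16 → go right. Place as right child of 16.
Insert 21: 21 > 4 → go right; 21 > 10 → go right; 21 > 16 → go right; 21 < 55 → go left. Place as left child of 55.
Insert 28: 28 > 4 → go right; 28 > 10 → go right; 28 > 16 → go right; 28 < 55 → go left; 28 > 21 → go right. Place as right child of 21.
Insert 37: 37 > 4 → go right; 37 > 10 → go right; 37 > 16 → go right; 37 < 55 → go left; 37 > 21 → go right; 37 > 28 → go right. Place as right child of 28.
Insert 41: 41 > 4 → go right; 41 > 10 → go right; 41 > 16 → go right; 41 < 55 → go left; 41 > 21 → go right; 41 > 28 → go right; 41 > 37 → go right. Place as right child of 37.
Insert 47: 47 > 4 → go right; 47 > 10 → go right; 47 > 16 → go right; 47 < 55 → go left; 47 > 21 → go right; 47 > 28 → go right; 47 > 37 → go right; 47 > 41 → go right. Place as right child of 41.
Insert 52: 52 > 4 → go right; 52 > 10 → go right; 52 > 16 → go right; 52 < 55 → go left; 52 > 21 → go right; 52 > 28 → go right; 52 > 37 → go right; 52 > 41 → go right; 52 > 47 → go right. Place as right child of 47.
Insert 62: 62 > 4 → go right; 62 > 10 → go right; 62 > 16 → go right; 62 > 55 → go right. Place as right child of 55.
Insert 58: 58 > 4 → go right; 58 > 10 → go right; 58 > 16 → go right; 58 > 55 → go right; 58 < 62 → go left. Place as left child of 62.
Insert 59: 59 > 4 → go right; 59 > 10 → go right; 59 > 16 → go right; 59 > 55 → go right; 59 < 62 → go left; 59 > 58 → go right. Place as right child of 58.
Insert 60: 60 > 4 → go right; 60 > 10 → go right; 60 > 16 → go right; 60 > 55 → go right; 60 < 62 → go left; 60 > 58 → go right; 60 > 59 → go right. Place as right child of 59.
Insert 23: 23 > 4 → go right; 23 > 10 → go right; 23 > 16 → go right; 23 < 55 → go left; 23 > 21 → go right; 23 < 28 → go left. Place as left child of 28.
Insert 65: 65 > 4 → go right; 65 > 10 → go right; 65 > 16 → go right; 65 > 55 → go right; 65 > 62 → go right. Place as right child of 62.

65's parent is 62; the other child of 62 is 58.

58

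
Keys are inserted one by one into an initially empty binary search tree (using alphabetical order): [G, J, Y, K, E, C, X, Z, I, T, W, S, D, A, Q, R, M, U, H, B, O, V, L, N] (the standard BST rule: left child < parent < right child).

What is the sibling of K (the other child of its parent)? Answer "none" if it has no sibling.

Z

G: root
J: right child of G (depth 1)
Y: right child of J (depth 2)
K: left child of Y (depth 3)
E: left child of G (depth 1)
C: left child of E (depth 2)
X: right child of K (depth 4)
Z: right child of Y (depth 3)
I: left child of J (depth 2)
T: left child of X (depth 5)
W: right child of T (depth 6)
S: left child of T (depth 6)
D: right child of C (depth 3)
A: left child of C (depth 3)
Q: left child of S (depth 7)
R: right child of Q (depth 8)
M: left child of Q (depth 8)
U: left child of W (depth 7)
H: left child of I (depth 3)
B: right child of A (depth 4)
O: right child of M (depth 9)
V: right child of U (depth 8)
L: left child of M (depth 9)
N: left child of O (depth 10)

K's parent is Y; the other child of Y is Z.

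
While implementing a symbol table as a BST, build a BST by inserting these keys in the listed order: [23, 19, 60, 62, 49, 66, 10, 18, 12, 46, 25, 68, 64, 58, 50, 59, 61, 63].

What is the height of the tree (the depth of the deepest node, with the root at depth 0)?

Insert 23: tree is empty, so 23 becomes the root.
Insert 19: 19 < 23 → go left. Place as left child of 23.
Insert 60: 60 > 23 → go right. Place as right child of 23.
Insert 62: 62 > 23 → go right; 62 > 60 → go right. Place as right child of 60.
Insert 49: 49 > 23 → go right; 49 < 60 → go left. Place as left child of 60.
Insert 66: 66 > 23 → go right; 66 > 60 → go right; 66 > 62 → go right. Place as right child of 62.
Insert 10: 10 < 23 → go left; 10 < 19 → go left. Place as left child of 19.
Insert 18: 18 < 23 → go left; 18 < 19 → go left; 18 > 10 → go right. Place as right child of 10.
Insert 12: 12 < 23 → go left; 12 < 19 → go left; 12 > 10 → go right; 12 < 18 → go left. Place as left child of 18.
Insert 46: 46 > 23 → go right; 46 < 60 → go left; 46 < 49 → go left. Place as left child of 49.
Insert 25: 25 > 23 → go right; 25 < 60 → go left; 25 < 49 → go left; 25 < 46 → go left. Place as left child of 46.
Insert 68: 68 > 23 → go right; 68 > 60 → go right; 68 > 62 → go right; 68 > 66 → go right. Place as right child of 66.
Insert 64: 64 > 23 → go right; 64 > 60 → go right; 64 > 62 → go right; 64 < 66 → go left. Place as left child of 66.
Insert 58: 58 > 23 → go right; 58 < 60 → go left; 58 > 49 → go right. Place as right child of 49.
Insert 50: 50 > 23 → go right; 50 < 60 → go left; 50 > 49 → go right; 50 < 58 → go left. Place as left child of 58.
Insert 59: 59 > 23 → go right; 59 < 60 → go left; 59 > 49 → go right; 59 > 58 → go right. Place as right child of 58.
Insert 61: 61 > 23 → go right; 61 > 60 → go right; 61 < 62 → go left. Place as left child of 62.
Insert 63: 63 > 23 → go right; 63 > 60 → go right; 63 > 62 → go right; 63 < 66 → go left; 63 < 64 → go left. Place as left child of 64.

The deepest node is 63 at depth 5.

5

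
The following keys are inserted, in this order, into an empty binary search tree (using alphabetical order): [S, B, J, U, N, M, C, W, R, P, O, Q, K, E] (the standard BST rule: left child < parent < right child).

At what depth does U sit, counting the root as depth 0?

1

S: root
B: left child of S (depth 1)
J: right child of B (depth 2)
U: right child of S (depth 1)
N: right child of J (depth 3)
M: left child of N (depth 4)
C: left child of J (depth 3)
W: right child of U (depth 2)
R: right child of N (depth 4)
P: left child of R (depth 5)
O: left child of P (depth 6)
Q: right child of P (depth 6)
K: left child of M (depth 5)
E: right child of C (depth 4)

Path to U: S → U, which is 1 edge.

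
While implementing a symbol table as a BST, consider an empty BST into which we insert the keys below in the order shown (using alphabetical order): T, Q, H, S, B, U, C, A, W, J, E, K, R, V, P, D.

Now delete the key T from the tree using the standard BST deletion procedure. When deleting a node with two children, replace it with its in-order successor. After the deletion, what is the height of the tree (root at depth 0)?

6

T: root
Q: left child of T (depth 1)
H: left child of Q (depth 2)
S: right child of Q (depth 2)
B: left child of H (depth 3)
U: right child of T (depth 1)
C: right child of B (depth 4)
A: left child of B (depth 4)
W: right child of U (depth 2)
J: right child of H (depth 3)
E: right child of C (depth 5)
K: right child of J (depth 4)
R: left child of S (depth 3)
V: left child of W (depth 3)
P: right child of K (depth 5)
D: left child of E (depth 6)

Delete T (two children — replace with in-order successor).
After deletion, deepest node is D at depth 6.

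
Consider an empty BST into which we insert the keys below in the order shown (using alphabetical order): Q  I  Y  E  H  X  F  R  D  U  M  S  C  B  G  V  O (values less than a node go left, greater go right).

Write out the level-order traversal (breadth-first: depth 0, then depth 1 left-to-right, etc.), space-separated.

Q I Y E M X D H O R C F U B G S V

Resulting structure (node: left, right):
  Q: L=I, R=Y
  I: L=E, R=M
  Y: L=X, R=–
  E: L=D, R=H
  H: L=F, R=–
  X: L=R, R=–
  F: L=–, R=G
  R: L=–, R=U
  D: L=C, R=–
  U: L=S, R=V
  M: L=–, R=O
  S: L=–, R=–
  C: L=B, R=–
  B: L=–, R=–
  G: L=–, R=–
  V: L=–, R=–
  O: L=–, R=–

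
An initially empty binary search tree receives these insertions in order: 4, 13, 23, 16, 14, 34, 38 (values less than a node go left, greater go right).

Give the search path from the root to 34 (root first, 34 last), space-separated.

4: root
13: right child of 4 (depth 1)
23: right child of 13 (depth 2)
16: left child of 23 (depth 3)
14: left child of 16 (depth 4)
34: right child of 23 (depth 3)
38: right child of 34 (depth 4)

4 13 23 34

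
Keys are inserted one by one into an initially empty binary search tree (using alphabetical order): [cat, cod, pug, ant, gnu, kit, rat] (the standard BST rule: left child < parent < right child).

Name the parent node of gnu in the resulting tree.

pug

Insert cat: tree is empty, so cat becomes the root.
Insert cod: cod > cat → go right. Place as right child of cat.
Insert pug: pug > cat → go right; pug > cod → go right. Place as right child of cod.
Insert ant: ant < cat → go left. Place as left child of cat.
Insert gnu: gnu > cat → go right; gnu > cod → go right; gnu < pug → go left. Place as left child of pug.
Insert kit: kit > cat → go right; kit > cod → go right; kit < pug → go left; kit > gnu → go right. Place as right child of gnu.
Insert rat: rat > cat → go right; rat > cod → go right; rat > pug → go right. Place as right child of pug.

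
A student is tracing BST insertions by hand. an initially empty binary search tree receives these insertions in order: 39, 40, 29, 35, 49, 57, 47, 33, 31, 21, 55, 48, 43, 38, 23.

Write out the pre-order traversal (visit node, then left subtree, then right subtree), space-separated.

39: root
40: right child of 39 (depth 1)
29: left child of 39 (depth 1)
35: right child of 29 (depth 2)
49: right child of 40 (depth 2)
57: right child of 49 (depth 3)
47: left child of 49 (depth 3)
33: left child of 35 (depth 3)
31: left child of 33 (depth 4)
21: left child of 29 (depth 2)
55: left child of 57 (depth 4)
48: right child of 47 (depth 4)
43: left child of 47 (depth 4)
38: right child of 35 (depth 3)
23: right child of 21 (depth 3)

39 29 21 23 35 33 31 38 40 49 47 43 48 57 55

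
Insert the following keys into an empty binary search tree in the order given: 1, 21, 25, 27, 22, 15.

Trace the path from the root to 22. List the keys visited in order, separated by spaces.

1: root
21: right child of 1 (depth 1)
25: right child of 21 (depth 2)
27: right child of 25 (depth 3)
22: left child of 25 (depth 3)
15: left child of 21 (depth 2)

1 21 25 22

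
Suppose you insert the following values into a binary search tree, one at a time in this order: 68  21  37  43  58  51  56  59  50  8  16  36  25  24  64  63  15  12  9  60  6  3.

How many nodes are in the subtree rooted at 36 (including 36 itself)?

68: root
21: left child of 68 (depth 1)
37: right child of 21 (depth 2)
43: right child of 37 (depth 3)
58: right child of 43 (depth 4)
51: left child of 58 (depth 5)
56: right child of 51 (depth 6)
59: right child of 58 (depth 5)
50: left child of 51 (depth 6)
8: left child of 21 (depth 2)
16: right child of 8 (depth 3)
36: left child of 37 (depth 3)
25: left child of 36 (depth 4)
24: left child of 25 (depth 5)
64: right child of 59 (depth 6)
63: left child of 64 (depth 7)
15: left child of 16 (depth 4)
12: left child of 15 (depth 5)
9: left child of 12 (depth 6)
60: left child of 63 (depth 8)
6: left child of 8 (depth 3)
3: left child of 6 (depth 4)

Subtree rooted at 36 contains: 36, 25, 24 — 3 nodes.

3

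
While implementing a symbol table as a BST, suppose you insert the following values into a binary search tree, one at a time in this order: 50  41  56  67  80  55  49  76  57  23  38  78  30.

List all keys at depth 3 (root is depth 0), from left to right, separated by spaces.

38 57 80

Resulting structure (node: left, right):
  50: L=41, R=56
  41: L=23, R=49
  56: L=55, R=67
  67: L=57, R=80
  80: L=76, R=–
  55: L=–, R=–
  49: L=–, R=–
  76: L=–, R=78
  57: L=–, R=–
  23: L=–, R=38
  38: L=30, R=–
  78: L=–, R=–
  30: L=–, R=–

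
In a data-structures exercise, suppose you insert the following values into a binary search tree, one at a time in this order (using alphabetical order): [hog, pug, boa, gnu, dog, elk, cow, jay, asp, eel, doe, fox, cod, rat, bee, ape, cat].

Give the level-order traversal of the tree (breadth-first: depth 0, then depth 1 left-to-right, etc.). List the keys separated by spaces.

hog boa pug asp gnu jay rat ape bee dog cow elk cod doe eel fox cat

Resulting structure (node: left, right):
  hog: L=boa, R=pug
  pug: L=jay, R=rat
  boa: L=asp, R=gnu
  gnu: L=dog, R=–
  dog: L=cow, R=elk
  elk: L=eel, R=fox
  cow: L=cod, R=doe
  jay: L=–, R=–
  asp: L=ape, R=bee
  eel: L=–, R=–
  doe: L=–, R=–
  fox: L=–, R=–
  cod: L=cat, R=–
  rat: L=–, R=–
  bee: L=–, R=–
  ape: L=–, R=–
  cat: L=–, R=–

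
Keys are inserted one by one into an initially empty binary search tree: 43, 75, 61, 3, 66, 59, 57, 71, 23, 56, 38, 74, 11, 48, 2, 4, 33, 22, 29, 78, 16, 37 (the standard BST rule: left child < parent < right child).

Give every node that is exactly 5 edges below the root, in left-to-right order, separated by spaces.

43: root
75: right child of 43 (depth 1)
61: left child of 75 (depth 2)
3: left child of 43 (depth 1)
66: right child of 61 (depth 3)
59: left child of 61 (depth 3)
57: left child of 59 (depth 4)
71: right child of 66 (depth 4)
23: right child of 3 (depth 2)
56: left child of 57 (depth 5)
38: right child of 23 (depth 3)
74: right child of 71 (depth 5)
11: left child of 23 (depth 3)
48: left child of 56 (depth 6)
2: left child of 3 (depth 2)
4: left child of 11 (depth 4)
33: left child of 38 (depth 4)
22: right child of 11 (depth 4)
29: left child of 33 (depth 5)
78: right child of 75 (depth 2)
16: left child of 22 (depth 5)
37: right child of 33 (depth 5)

16 29 37 56 74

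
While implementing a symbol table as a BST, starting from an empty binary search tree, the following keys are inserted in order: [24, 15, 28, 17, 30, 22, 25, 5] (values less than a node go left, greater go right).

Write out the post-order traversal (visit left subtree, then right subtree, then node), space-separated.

24: root
15: left child of 24 (depth 1)
28: right child of 24 (depth 1)
17: right child of 15 (depth 2)
30: right child of 28 (depth 2)
22: right child of 17 (depth 3)
25: left child of 28 (depth 2)
5: left child of 15 (depth 2)

5 22 17 15 25 30 28 24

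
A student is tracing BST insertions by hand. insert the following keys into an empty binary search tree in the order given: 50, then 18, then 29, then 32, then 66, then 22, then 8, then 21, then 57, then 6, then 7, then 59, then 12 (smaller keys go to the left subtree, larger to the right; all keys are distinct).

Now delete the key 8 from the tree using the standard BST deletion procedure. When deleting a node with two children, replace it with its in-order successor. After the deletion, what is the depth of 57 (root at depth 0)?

50: root
18: left child of 50 (depth 1)
29: right child of 18 (depth 2)
32: right child of 29 (depth 3)
66: right child of 50 (depth 1)
22: left child of 29 (depth 3)
8: left child of 18 (depth 2)
21: left child of 22 (depth 4)
57: left child of 66 (depth 2)
6: left child of 8 (depth 3)
7: right child of 6 (depth 4)
59: right child of 57 (depth 3)
12: right child of 8 (depth 3)

Delete 8 (two children — replace with in-order successor).
After deletion, path to 57: 50 → 66 → 57.

2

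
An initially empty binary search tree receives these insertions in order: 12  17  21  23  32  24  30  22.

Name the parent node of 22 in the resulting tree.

Resulting structure (node: left, right):
  12: L=–, R=17
  17: L=–, R=21
  21: L=–, R=23
  23: L=22, R=32
  32: L=24, R=–
  24: L=–, R=30
  30: L=–, R=–
  22: L=–, R=–

23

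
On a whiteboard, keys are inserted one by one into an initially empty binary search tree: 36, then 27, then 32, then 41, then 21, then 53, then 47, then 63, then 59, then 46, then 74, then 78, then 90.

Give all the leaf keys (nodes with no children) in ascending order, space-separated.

36: root
27: left child of 36 (depth 1)
32: right child of 27 (depth 2)
41: right child of 36 (depth 1)
21: left child of 27 (depth 2)
53: right child of 41 (depth 2)
47: left child of 53 (depth 3)
63: right child of 53 (depth 3)
59: left child of 63 (depth 4)
46: left child of 47 (depth 4)
74: right child of 63 (depth 4)
78: right child of 74 (depth 5)
90: right child of 78 (depth 6)

21 32 46 59 90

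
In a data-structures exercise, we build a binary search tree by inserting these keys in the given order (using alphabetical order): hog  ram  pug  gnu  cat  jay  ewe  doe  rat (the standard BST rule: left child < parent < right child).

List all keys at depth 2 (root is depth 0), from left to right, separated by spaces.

cat pug rat

Insert hog: tree is empty, so hog becomes the root.
Insert ram: ram > hog → go right. Place as right child of hog.
Insert pug: pug > hog → go right; pug < ram → go left. Place as left child of ram.
Insert gnu: gnu < hog → go left. Place as left child of hog.
Insert cat: cat < hog → go left; cat < gnu → go left. Place as left child of gnu.
Insert jay: jay > hog → go right; jay < ram → go left; jay < pug → go left. Place as left child of pug.
Insert ewe: ewe < hog → go left; ewe < gnu → go left; ewe > cat → go right. Place as right child of cat.
Insert doe: doe < hog → go left; doe < gnu → go left; doe > cat → go right; doe < ewe → go left. Place as left child of ewe.
Insert rat: rat > hog → go right; rat > ram → go right. Place as right child of ram.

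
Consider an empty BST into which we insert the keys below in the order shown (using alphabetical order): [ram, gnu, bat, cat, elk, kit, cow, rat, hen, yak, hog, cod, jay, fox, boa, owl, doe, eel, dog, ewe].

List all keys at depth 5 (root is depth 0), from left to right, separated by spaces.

ram: root
gnu: left child of ram (depth 1)
bat: left child of gnu (depth 2)
cat: right child of bat (depth 3)
elk: right child of cat (depth 4)
kit: right child of gnu (depth 2)
cow: left child of elk (depth 5)
rat: right child of ram (depth 1)
hen: left child of kit (depth 3)
yak: right child of rat (depth 2)
hog: right child of hen (depth 4)
cod: left child of cow (depth 6)
jay: right child of hog (depth 5)
fox: right child of elk (depth 5)
boa: left child of cat (depth 4)
owl: right child of kit (depth 3)
doe: right child of cow (depth 6)
eel: right child of doe (depth 7)
dog: left child of eel (depth 8)
ewe: left child of fox (depth 6)

cow fox jay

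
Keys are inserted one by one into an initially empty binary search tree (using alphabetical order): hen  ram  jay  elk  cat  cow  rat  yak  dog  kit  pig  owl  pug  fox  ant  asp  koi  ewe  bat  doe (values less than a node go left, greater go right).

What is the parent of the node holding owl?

pig

Insert hen: tree is empty, so hen becomes the root.
Insert ram: ram > hen → go right. Place as right child of hen.
Insert jay: jay > hen → go right; jay < ram → go left. Place as left child of ram.
Insert elk: elk < hen → go left. Place as left child of hen.
Insert cat: cat < hen → go left; cat < elk → go left. Place as left child of elk.
Insert cow: cow < hen → go left; cow < elk → go left; cow > cat → go right. Place as right child of cat.
Insert rat: rat > hen → go right; rat > ram → go right. Place as right child of ram.
Insert yak: yak > hen → go right; yak > ram → go right; yak > rat → go right. Place as right child of rat.
Insert dog: dog < hen → go left; dog < elk → go left; dog > cat → go right; dog > cow → go right. Place as right child of cow.
Insert kit: kit > hen → go right; kit < ram → go left; kit > jay → go right. Place as right child of jay.
Insert pig: pig > hen → go right; pig < ram → go left; pig > jay → go right; pig > kit → go right. Place as right child of kit.
Insert owl: owl > hen → go right; owl < ram → go left; owl > jay → go right; owl > kit → go right; owl < pig → go left. Place as left child of pig.
Insert pug: pug > hen → go right; pug < ram → go left; pug > jay → go right; pug > kit → go right; pug > pig → go right. Place as right child of pig.
Insert fox: fox < hen → go left; fox > elk → go right. Place as right child of elk.
Insert ant: ant < hen → go left; ant < elk → go left; ant < cat → go left. Place as left child of cat.
Insert asp: asp < hen → go left; asp < elk → go left; asp < cat → go left; asp > ant → go right. Place as right child of ant.
Insert koi: koi > hen → go right; koi < ram → go left; koi > jay → go right; koi > kit → go right; koi < pig → go left; koi < owl → go left. Place as left child of owl.
Insert ewe: ewe < hen → go left; ewe > elk → go right; ewe < fox → go left. Place as left child of fox.
Insert bat: bat < hen → go left; bat < elk → go left; bat < cat → go left; bat > ant → go right; bat > asp → go right. Place as right child of asp.
Insert doe: doe < hen → go left; doe < elk → go left; doe > cat → go right; doe > cow → go right; doe < dog → go left. Place as left child of dog.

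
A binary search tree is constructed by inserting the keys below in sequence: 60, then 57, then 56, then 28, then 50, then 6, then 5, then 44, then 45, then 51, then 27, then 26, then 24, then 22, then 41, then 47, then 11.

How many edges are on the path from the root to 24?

60: root
57: left child of 60 (depth 1)
56: left child of 57 (depth 2)
28: left child of 56 (depth 3)
50: right child of 28 (depth 4)
6: left child of 28 (depth 4)
5: left child of 6 (depth 5)
44: left child of 50 (depth 5)
45: right child of 44 (depth 6)
51: right child of 50 (depth 5)
27: right child of 6 (depth 5)
26: left child of 27 (depth 6)
24: left child of 26 (depth 7)
22: left child of 24 (depth 8)
41: left child of 44 (depth 6)
47: right child of 45 (depth 7)
11: left child of 22 (depth 9)

Path to 24: 60 → 57 → 56 → 28 → 6 → 27 → 26 → 24, which is 7 edges.

7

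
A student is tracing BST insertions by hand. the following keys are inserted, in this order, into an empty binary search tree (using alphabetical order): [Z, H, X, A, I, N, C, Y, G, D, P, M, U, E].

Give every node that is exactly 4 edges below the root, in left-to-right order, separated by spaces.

Insert Z: tree is empty, so Z becomes the root.
Insert H: H < Z → go left. Place as left child of Z.
Insert X: X < Z → go left; X > H → go right. Place as right child of H.
Insert A: A < Z → go left; A < H → go left. Place as left child of H.
Insert I: I < Z → go left; I > H → go right; I < X → go left. Place as left child of X.
Insert N: N < Z → go left; N > H → go right; N < X → go left; N > I → go right. Place as right child of I.
Insert C: C < Z → go left; C < H → go left; C > A → go right. Place as right child of A.
Insert Y: Y < Z → go left; Y > H → go right; Y > X → go right. Place as right child of X.
Insert G: G < Z → go left; G < H → go left; G > A → go right; G > C → go right. Place as right child of C.
Insert D: D < Z → go left; D < H → go left; D > A → go right; D > C → go right; D < G → go left. Place as left child of G.
Insert P: P < Z → go left; P > H → go right; P < X → go left; P > I → go right; P > N → go right. Place as right child of N.
Insert M: M < Z → go left; M > H → go right; M < X → go left; M > I → go right; M < N → go left. Place as left child of N.
Insert U: U < Z → go left; U > H → go right; U < X → go left; U > I → go right; U > N → go right; U > P → go right. Place as right child of P.
Insert E: E < Z → go left; E < H → go left; E > A → go right; E > C → go right; E < G → go left; E > D → go right. Place as right child of D.

G N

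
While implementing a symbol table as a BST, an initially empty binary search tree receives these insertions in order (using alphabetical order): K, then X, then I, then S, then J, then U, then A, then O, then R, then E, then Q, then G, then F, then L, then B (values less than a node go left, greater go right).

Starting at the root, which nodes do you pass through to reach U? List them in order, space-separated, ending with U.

K: root
X: right child of K (depth 1)
I: left child of K (depth 1)
S: left child of X (depth 2)
J: right child of I (depth 2)
U: right child of S (depth 3)
A: left child of I (depth 2)
O: left child of S (depth 3)
R: right child of O (depth 4)
E: right child of A (depth 3)
Q: left child of R (depth 5)
G: right child of E (depth 4)
F: left child of G (depth 5)
L: left child of O (depth 4)
B: left child of E (depth 4)

K X S U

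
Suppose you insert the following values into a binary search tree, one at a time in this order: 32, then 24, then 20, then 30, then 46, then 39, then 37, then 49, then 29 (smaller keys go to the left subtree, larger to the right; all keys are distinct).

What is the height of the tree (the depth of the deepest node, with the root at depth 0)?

32: root
24: left child of 32 (depth 1)
20: left child of 24 (depth 2)
30: right child of 24 (depth 2)
46: right child of 32 (depth 1)
39: left child of 46 (depth 2)
37: left child of 39 (depth 3)
49: right child of 46 (depth 2)
29: left child of 30 (depth 3)

The deepest node is 37 at depth 3.

3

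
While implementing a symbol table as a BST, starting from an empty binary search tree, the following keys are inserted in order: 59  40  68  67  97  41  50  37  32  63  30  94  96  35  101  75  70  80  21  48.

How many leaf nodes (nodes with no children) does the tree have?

8

59: root
40: left child of 59 (depth 1)
68: right child of 59 (depth 1)
67: left child of 68 (depth 2)
97: right child of 68 (depth 2)
41: right child of 40 (depth 2)
50: right child of 41 (depth 3)
37: left child of 40 (depth 2)
32: left child of 37 (depth 3)
63: left child of 67 (depth 3)
30: left child of 32 (depth 4)
94: left child of 97 (depth 3)
96: right child of 94 (depth 4)
35: right child of 32 (depth 4)
101: right child of 97 (depth 3)
75: left child of 94 (depth 4)
70: left child of 75 (depth 5)
80: right child of 75 (depth 5)
21: left child of 30 (depth 5)
48: left child of 50 (depth 4)

Leaves: 21, 35, 48, 63, 70, 80, 96, 101 — 8 in total.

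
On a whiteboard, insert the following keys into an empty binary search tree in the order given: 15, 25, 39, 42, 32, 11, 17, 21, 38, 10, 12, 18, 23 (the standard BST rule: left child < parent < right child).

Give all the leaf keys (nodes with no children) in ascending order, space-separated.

Insert 15: tree is empty, so 15 becomes the root.
Insert 25: 25 > 15 → go right. Place as right child of 15.
Insert 39: 39 > 15 → go right; 39 > 25 → go right. Place as right child of 25.
Insert 42: 42 > 15 → go right; 42 > 25 → go right; 42 > 39 → go right. Place as right child of 39.
Insert 32: 32 > 15 → go right; 32 > 25 → go right; 32 < 39 → go left. Place as left child of 39.
Insert 11: 11 < 15 → go left. Place as left child of 15.
Insert 17: 17 > 15 → go right; 17 < 25 → go left. Place as left child of 25.
Insert 21: 21 > 15 → go right; 21 < 25 → go left; 21 > 17 → go right. Place as right child of 17.
Insert 38: 38 > 15 → go right; 38 > 25 → go right; 38 < 39 → go left; 38 > 32 → go right. Place as right child of 32.
Insert 10: 10 < 15 → go left; 10 < 11 → go left. Place as left child of 11.
Insert 12: 12 < 15 → go left; 12 > 11 → go right. Place as right child of 11.
Insert 18: 18 > 15 → go right; 18 < 25 → go left; 18 > 17 → go right; 18 < 21 → go left. Place as left child of 21.
Insert 23: 23 > 15 → go right; 23 < 25 → go left; 23 > 17 → go right; 23 > 21 → go right. Place as right child of 21.

10 12 18 23 38 42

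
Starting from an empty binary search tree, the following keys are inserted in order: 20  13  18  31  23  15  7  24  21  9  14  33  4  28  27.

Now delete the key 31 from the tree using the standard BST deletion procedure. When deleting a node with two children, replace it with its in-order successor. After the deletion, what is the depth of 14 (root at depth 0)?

4

Resulting structure (node: left, right):
  20: L=13, R=31
  13: L=7, R=18
  18: L=15, R=–
  31: L=23, R=33
  23: L=21, R=24
  15: L=14, R=–
  7: L=4, R=9
  24: L=–, R=28
  21: L=–, R=–
  9: L=–, R=–
  14: L=–, R=–
  33: L=–, R=–
  4: L=–, R=–
  28: L=27, R=–
  27: L=–, R=–

Delete 31 (two children — replace with in-order successor).
After deletion, path to 14: 20 → 13 → 18 → 15 → 14.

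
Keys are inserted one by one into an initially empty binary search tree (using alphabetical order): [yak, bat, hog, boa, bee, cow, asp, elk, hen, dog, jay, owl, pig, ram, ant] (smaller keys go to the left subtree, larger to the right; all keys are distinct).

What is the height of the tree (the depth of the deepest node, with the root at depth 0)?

Resulting structure (node: left, right):
  yak: L=bat, R=–
  bat: L=asp, R=hog
  hog: L=boa, R=jay
  boa: L=bee, R=cow
  bee: L=–, R=–
  cow: L=–, R=elk
  asp: L=ant, R=–
  elk: L=dog, R=hen
  hen: L=–, R=–
  dog: L=–, R=–
  jay: L=–, R=owl
  owl: L=–, R=pig
  pig: L=–, R=ram
  ram: L=–, R=–
  ant: L=–, R=–

The deepest node is hen at depth 6.

6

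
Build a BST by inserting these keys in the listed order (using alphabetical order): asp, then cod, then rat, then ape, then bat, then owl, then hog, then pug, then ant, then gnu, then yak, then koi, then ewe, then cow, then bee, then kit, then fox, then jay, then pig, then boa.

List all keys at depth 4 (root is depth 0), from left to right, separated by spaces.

boa hog pug

asp: root
cod: right child of asp (depth 1)
rat: right child of cod (depth 2)
ape: left child of asp (depth 1)
bat: left child of cod (depth 2)
owl: left child of rat (depth 3)
hog: left child of owl (depth 4)
pug: right child of owl (depth 4)
ant: left child of ape (depth 2)
gnu: left child of hog (depth 5)
yak: right child of rat (depth 3)
koi: right child of hog (depth 5)
ewe: left child of gnu (depth 6)
cow: left child of ewe (depth 7)
bee: right child of bat (depth 3)
kit: left child of koi (depth 6)
fox: right child of ewe (depth 7)
jay: left child of kit (depth 7)
pig: left child of pug (depth 5)
boa: right child of bee (depth 4)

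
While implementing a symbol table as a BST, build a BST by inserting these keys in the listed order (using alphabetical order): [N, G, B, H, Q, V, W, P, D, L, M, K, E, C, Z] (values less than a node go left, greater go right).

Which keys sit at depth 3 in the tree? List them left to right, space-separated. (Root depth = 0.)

N: root
G: left child of N (depth 1)
B: left child of G (depth 2)
H: right child of G (depth 2)
Q: right child of N (depth 1)
V: right child of Q (depth 2)
W: right child of V (depth 3)
P: left child of Q (depth 2)
D: right child of B (depth 3)
L: right child of H (depth 3)
M: right child of L (depth 4)
K: left child of L (depth 4)
E: right child of D (depth 4)
C: left child of D (depth 4)
Z: right child of W (depth 4)

D L W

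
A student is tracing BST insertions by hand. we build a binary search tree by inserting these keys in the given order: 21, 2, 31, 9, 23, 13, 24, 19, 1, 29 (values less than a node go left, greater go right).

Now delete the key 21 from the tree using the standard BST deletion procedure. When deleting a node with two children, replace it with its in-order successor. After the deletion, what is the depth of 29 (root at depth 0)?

3

Resulting structure (node: left, right):
  21: L=2, R=31
  2: L=1, R=9
  31: L=23, R=–
  9: L=–, R=13
  23: L=–, R=24
  13: L=–, R=19
  24: L=–, R=29
  19: L=–, R=–
  1: L=–, R=–
  29: L=–, R=–

Delete 21 (two children — replace with in-order successor).
After deletion, path to 29: 23 → 31 → 24 → 29.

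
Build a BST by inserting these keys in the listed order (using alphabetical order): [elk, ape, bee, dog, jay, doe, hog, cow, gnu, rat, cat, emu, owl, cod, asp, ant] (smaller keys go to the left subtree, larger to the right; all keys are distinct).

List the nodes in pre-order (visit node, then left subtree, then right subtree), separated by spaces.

elk ape ant bee asp dog doe cow cat cod jay hog gnu emu rat owl

Insert elk: tree is empty, so elk becomes the root.
Insert ape: ape < elk → go left. Place as left child of elk.
Insert bee: bee < elk → go left; bee > ape → go right. Place as right child of ape.
Insert dog: dog < elk → go left; dog > ape → go right; dog > bee → go right. Place as right child of bee.
Insert jay: jay > elk → go right. Place as right child of elk.
Insert doe: doe < elk → go left; doe > ape → go right; doe > bee → go right; doe < dog → go left. Place as left child of dog.
Insert hog: hog > elk → go right; hog < jay → go left. Place as left child of jay.
Insert cow: cow < elk → go left; cow > ape → go right; cow > bee → go right; cow < dog → go left; cow < doe → go left. Place as left child of doe.
Insert gnu: gnu > elk → go right; gnu < jay → go left; gnu < hog → go left. Place as left child of hog.
Insert rat: rat > elk → go right; rat > jay → go right. Place as right child of jay.
Insert cat: cat < elk → go left; cat > ape → go right; cat > bee → go right; cat < dog → go left; cat < doe → go left; cat < cow → go left. Place as left child of cow.
Insert emu: emu > elk → go right; emu < jay → go left; emu < hog → go left; emu < gnu → go left. Place as left child of gnu.
Insert owl: owl > elk → go right; owl > jay → go right; owl < rat → go left. Place as left child of rat.
Insert cod: cod < elk → go left; cod > ape → go right; cod > bee → go right; cod < dog → go left; cod < doe → go left; cod < cow → go left; cod > cat → go right. Place as right child of cat.
Insert asp: asp < elk → go left; asp > ape → go right; asp < bee → go left. Place as left child of bee.
Insert ant: ant < elk → go left; ant < ape → go left. Place as left child of ape.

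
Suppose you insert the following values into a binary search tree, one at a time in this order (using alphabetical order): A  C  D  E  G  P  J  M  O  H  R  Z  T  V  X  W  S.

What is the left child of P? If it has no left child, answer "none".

Insert A: tree is empty, so A becomes the root.
Insert C: C > A → go right. Place as right child of A.
Insert D: D > A → go right; D > C → go right. Place as right child of C.
Insert E: E > A → go right; E > C → go right; E > D → go right. Place as right child of D.
Insert G: G > A → go right; G > C → go right; G > D → go right; G > E → go right. Place as right child of E.
Insert P: P > A → go right; P > C → go right; P > D → go right; P > E → go right; P > G → go right. Place as right child of G.
Insert J: J > A → go right; J > C → go right; J > D → go right; J > E → go right; J > G → go right; J < P → go left. Place as left child of P.
Insert M: M > A → go right; M > C → go right; M > D → go right; M > E → go right; M > G → go right; M < P → go left; M > J → go right. Place as right child of J.
Insert O: O > A → go right; O > C → go right; O > D → go right; O > E → go right; O > G → go right; O < P → go left; O > J → go right; O > M → go right. Place as right child of M.
Insert H: H > A → go right; H > C → go right; H > D → go right; H > E → go right; H > G → go right; H < P → go left; H < J → go left. Place as left child of J.
Insert R: R > A → go right; R > C → go right; R > D → go right; R > E → go right; R > G → go right; R > P → go right. Place as right child of P.
Insert Z: Z > A → go right; Z > C → go right; Z > D → go right; Z > E → go right; Z > G → go right; Z > P → go right; Z > R → go right. Place as right child of R.
Insert T: T > A → go right; T > C → go right; T > D → go right; T > E → go right; T > G → go right; T > P → go right; T > R → go right; T < Z → go left. Place as left child of Z.
Insert V: V > A → go right; V > C → go right; V > D → go right; V > E → go right; V > G → go right; V > P → go right; V > R → go right; V < Z → go left; V > T → go right. Place as right child of T.
Insert X: X > A → go right; X > C → go right; X > D → go right; X > E → go right; X > G → go right; X > P → go right; X > R → go right; X < Z → go left; X > T → go right; X > V → go right. Place as right child of V.
Insert W: W > A → go right; W > C → go right; W > D → go right; W > E → go right; W > G → go right; W > P → go right; W > R → go right; W < Z → go left; W > T → go right; W > V → go right; W < X → go left. Place as left child of X.
Insert S: S > A → go right; S > C → go right; S > D → go right; S > E → go right; S > G → go right; S > P → go right; S > R → go right; S < Z → go left; S < T → go left. Place as left child of T.

J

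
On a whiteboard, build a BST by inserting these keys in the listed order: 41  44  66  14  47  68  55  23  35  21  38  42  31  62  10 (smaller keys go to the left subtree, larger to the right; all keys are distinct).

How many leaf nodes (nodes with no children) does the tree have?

41: root
44: right child of 41 (depth 1)
66: right child of 44 (depth 2)
14: left child of 41 (depth 1)
47: left child of 66 (depth 3)
68: right child of 66 (depth 3)
55: right child of 47 (depth 4)
23: right child of 14 (depth 2)
35: right child of 23 (depth 3)
21: left child of 23 (depth 3)
38: right child of 35 (depth 4)
42: left child of 44 (depth 2)
31: left child of 35 (depth 4)
62: right child of 55 (depth 5)
10: left child of 14 (depth 2)

Leaves: 10, 21, 31, 38, 42, 62, 68 — 7 in total.

7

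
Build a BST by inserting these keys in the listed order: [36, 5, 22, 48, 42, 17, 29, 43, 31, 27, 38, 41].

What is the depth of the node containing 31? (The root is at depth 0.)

4

Resulting structure (node: left, right):
  36: L=5, R=48
  5: L=–, R=22
  22: L=17, R=29
  48: L=42, R=–
  42: L=38, R=43
  17: L=–, R=–
  29: L=27, R=31
  43: L=–, R=–
  31: L=–, R=–
  27: L=–, R=–
  38: L=–, R=41
  41: L=–, R=–

Path to 31: 36 → 5 → 22 → 29 → 31, which is 4 edges.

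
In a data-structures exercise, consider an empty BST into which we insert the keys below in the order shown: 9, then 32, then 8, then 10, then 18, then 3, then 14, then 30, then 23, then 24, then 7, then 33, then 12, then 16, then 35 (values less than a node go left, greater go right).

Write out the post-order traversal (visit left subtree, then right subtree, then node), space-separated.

Resulting structure (node: left, right):
  9: L=8, R=32
  32: L=10, R=33
  8: L=3, R=–
  10: L=–, R=18
  18: L=14, R=30
  3: L=–, R=7
  14: L=12, R=16
  30: L=23, R=–
  23: L=–, R=24
  24: L=–, R=–
  7: L=–, R=–
  33: L=–, R=35
  12: L=–, R=–
  16: L=–, R=–
  35: L=–, R=–

7 3 8 12 16 14 24 23 30 18 10 35 33 32 9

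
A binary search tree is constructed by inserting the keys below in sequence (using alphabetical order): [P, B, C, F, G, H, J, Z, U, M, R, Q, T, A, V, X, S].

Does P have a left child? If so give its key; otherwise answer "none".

B

P: root
B: left child of P (depth 1)
C: right child of B (depth 2)
F: right child of C (depth 3)
G: right child of F (depth 4)
H: right child of G (depth 5)
J: right child of H (depth 6)
Z: right child of P (depth 1)
U: left child of Z (depth 2)
M: right child of J (depth 7)
R: left child of U (depth 3)
Q: left child of R (depth 4)
T: right child of R (depth 4)
A: left child of B (depth 2)
V: right child of U (depth 3)
X: right child of V (depth 4)
S: left child of T (depth 5)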